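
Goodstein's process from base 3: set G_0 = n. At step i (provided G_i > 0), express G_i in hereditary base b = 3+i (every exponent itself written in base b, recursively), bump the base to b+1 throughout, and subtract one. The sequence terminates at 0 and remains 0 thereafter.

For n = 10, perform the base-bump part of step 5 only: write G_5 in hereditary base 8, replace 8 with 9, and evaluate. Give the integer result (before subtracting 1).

i=0: 10 = 3^2 + 1 (b=3); 3→4: 4^2 + 1 = 17; 17−1 = 16
i=1: 16 = 4^2 (b=4); 4→5: 5^2 = 25; 25−1 = 24
i=2: 24 = 4·5 + 4 (b=5); 5→6: 4·6 + 4 = 28; 28−1 = 27
i=3: 27 = 4·6 + 3 (b=6); 6→7: 4·7 + 3 = 31; 31−1 = 30
i=4: 30 = 4·7 + 2 (b=7); 7→8: 4·8 + 2 = 34; 34−1 = 33

37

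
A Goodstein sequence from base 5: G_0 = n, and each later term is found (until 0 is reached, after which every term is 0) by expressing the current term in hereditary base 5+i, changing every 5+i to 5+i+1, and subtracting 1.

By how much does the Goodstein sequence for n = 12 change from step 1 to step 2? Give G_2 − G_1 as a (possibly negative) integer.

G_0=12  [base 5] 2·5 + 2  →[5↦6]→  2·6 + 2 = 14  −1 ⇒ G_1=13
G_1=13  [base 6] 2·6 + 1  →[6↦7]→  2·7 + 1 = 15  −1 ⇒ G_2=14

1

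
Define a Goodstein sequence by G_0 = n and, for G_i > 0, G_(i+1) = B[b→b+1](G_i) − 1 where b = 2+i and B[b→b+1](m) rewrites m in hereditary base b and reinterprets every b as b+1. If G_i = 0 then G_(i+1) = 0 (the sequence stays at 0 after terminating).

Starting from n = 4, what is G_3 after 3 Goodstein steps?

60

4 —HB2→ 2^2 —bump→ 3^3 = 27 —(−1)→ 26
26 —HB3→ 2·3^2 + 2·3 + 2 —bump→ 2·4^2 + 2·4 + 2 = 42 —(−1)→ 41
41 —HB4→ 2·4^2 + 2·4 + 1 —bump→ 2·5^2 + 2·5 + 1 = 61 —(−1)→ 60
60 —HB5→ 2·5^2 + 2·5 —bump→ 2·6^2 + 2·6 = 84 —(−1)→ 83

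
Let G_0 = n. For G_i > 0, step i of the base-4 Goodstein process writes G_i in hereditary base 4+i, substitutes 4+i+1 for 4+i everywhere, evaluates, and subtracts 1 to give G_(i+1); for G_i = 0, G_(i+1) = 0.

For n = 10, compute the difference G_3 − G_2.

1

[0] 10 ≡ 2·4 + 2 (base 4). Lift 5: 12. −1: 11.
[1] 11 ≡ 2·5 + 1 (base 5). Lift 6: 13. −1: 12.
[2] 12 ≡ 2·6 (base 6). Lift 7: 14. −1: 13.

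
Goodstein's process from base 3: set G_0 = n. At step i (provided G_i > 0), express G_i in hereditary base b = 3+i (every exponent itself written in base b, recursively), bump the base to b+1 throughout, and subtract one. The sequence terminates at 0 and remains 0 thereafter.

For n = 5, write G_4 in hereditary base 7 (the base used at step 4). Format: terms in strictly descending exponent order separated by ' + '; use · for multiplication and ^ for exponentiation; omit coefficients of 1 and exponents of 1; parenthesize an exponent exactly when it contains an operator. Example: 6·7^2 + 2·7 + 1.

5 —HB3→ 3 + 2 —bump→ 4 + 2 = 6 —(−1)→ 5
5 —HB4→ 4 + 1 —bump→ 5 + 1 = 6 —(−1)→ 5
5 —HB5→ 5 —bump→ 6 = 6 —(−1)→ 5
5 —HB6→ 5 —bump→ 5 = 5 —(−1)→ 4
4 —HB7→ 4 —bump→ 4 = 4 —(−1)→ 3

4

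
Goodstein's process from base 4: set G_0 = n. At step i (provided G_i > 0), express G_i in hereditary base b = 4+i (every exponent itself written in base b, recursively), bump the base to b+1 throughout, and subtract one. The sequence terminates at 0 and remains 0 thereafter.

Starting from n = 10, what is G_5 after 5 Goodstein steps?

(0) 10|_4 = 2·4 + 2 ↦ 2·5 + 2|_5 = 12 ⇒ 11
(1) 11|_5 = 2·5 + 1 ↦ 2·6 + 1|_6 = 13 ⇒ 12
(2) 12|_6 = 2·6 ↦ 2·7|_7 = 14 ⇒ 13
(3) 13|_7 = 7 + 6 ↦ 8 + 6|_8 = 14 ⇒ 13
(4) 13|_8 = 8 + 5 ↦ 9 + 5|_9 = 14 ⇒ 13
(5) 13|_9 = 9 + 4 ↦ 10 + 4|_10 = 14 ⇒ 13

13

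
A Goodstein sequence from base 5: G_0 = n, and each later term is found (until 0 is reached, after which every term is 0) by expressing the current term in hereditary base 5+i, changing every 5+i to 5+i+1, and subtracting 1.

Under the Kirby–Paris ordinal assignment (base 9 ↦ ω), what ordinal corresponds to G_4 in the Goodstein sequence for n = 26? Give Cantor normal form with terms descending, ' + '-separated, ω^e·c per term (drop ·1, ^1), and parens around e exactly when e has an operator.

ω·6 + 4

i=0: 26 = 5^2 + 1 (b=5); 5→6: 6^2 + 1 = 37; 37−1 = 36
i=1: 36 = 6^2 (b=6); 6→7: 7^2 = 49; 49−1 = 48
i=2: 48 = 6·7 + 6 (b=7); 7→8: 6·8 + 6 = 54; 54−1 = 53
i=3: 53 = 6·8 + 5 (b=8); 8→9: 6·9 + 5 = 59; 59−1 = 58
i=4: 58 = 6·9 + 4 (b=9); 9→10: 6·10 + 4 = 64; 64−1 = 63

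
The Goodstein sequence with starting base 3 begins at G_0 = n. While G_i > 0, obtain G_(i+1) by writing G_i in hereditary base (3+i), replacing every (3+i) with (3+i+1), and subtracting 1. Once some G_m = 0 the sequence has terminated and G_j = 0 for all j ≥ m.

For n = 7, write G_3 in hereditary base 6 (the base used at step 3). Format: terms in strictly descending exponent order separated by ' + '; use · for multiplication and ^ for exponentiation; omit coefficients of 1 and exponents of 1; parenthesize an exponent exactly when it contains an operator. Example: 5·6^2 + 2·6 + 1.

6 + 3

(0) 7|_3 = 2·3 + 1 ↦ 2·4 + 1|_4 = 9 ⇒ 8
(1) 8|_4 = 2·4 ↦ 2·5|_5 = 10 ⇒ 9
(2) 9|_5 = 5 + 4 ↦ 6 + 4|_6 = 10 ⇒ 9
(3) 9|_6 = 6 + 3 ↦ 7 + 3|_7 = 10 ⇒ 9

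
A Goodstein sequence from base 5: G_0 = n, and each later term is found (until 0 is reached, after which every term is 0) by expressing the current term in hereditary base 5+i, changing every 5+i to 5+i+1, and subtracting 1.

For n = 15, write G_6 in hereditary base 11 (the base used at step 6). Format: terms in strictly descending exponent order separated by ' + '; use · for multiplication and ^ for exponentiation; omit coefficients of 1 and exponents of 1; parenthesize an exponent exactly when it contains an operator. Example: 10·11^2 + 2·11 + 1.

2·11

15 —HB5→ 3·5 —bump→ 3·6 = 18 —(−1)→ 17
17 —HB6→ 2·6 + 5 —bump→ 2·7 + 5 = 19 —(−1)→ 18
18 —HB7→ 2·7 + 4 —bump→ 2·8 + 4 = 20 —(−1)→ 19
19 —HB8→ 2·8 + 3 —bump→ 2·9 + 3 = 21 —(−1)→ 20
20 —HB9→ 2·9 + 2 —bump→ 2·10 + 2 = 22 —(−1)→ 21
21 —HB10→ 2·10 + 1 —bump→ 2·11 + 1 = 23 —(−1)→ 22
22 —HB11→ 2·11 —bump→ 2·12 = 24 —(−1)→ 23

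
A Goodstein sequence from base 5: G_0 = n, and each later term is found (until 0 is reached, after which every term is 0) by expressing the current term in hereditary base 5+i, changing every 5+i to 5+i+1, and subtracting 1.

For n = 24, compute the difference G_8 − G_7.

2

(0) 24|_5 = 4·5 + 4 ↦ 4·6 + 4|_6 = 28 ⇒ 27
(1) 27|_6 = 4·6 + 3 ↦ 4·7 + 3|_7 = 31 ⇒ 30
(2) 30|_7 = 4·7 + 2 ↦ 4·8 + 2|_8 = 34 ⇒ 33
(3) 33|_8 = 4·8 + 1 ↦ 4·9 + 1|_9 = 37 ⇒ 36
(4) 36|_9 = 4·9 ↦ 4·10|_10 = 40 ⇒ 39
(5) 39|_10 = 3·10 + 9 ↦ 3·11 + 9|_11 = 42 ⇒ 41
(6) 41|_11 = 3·11 + 8 ↦ 3·12 + 8|_12 = 44 ⇒ 43
(7) 43|_12 = 3·12 + 7 ↦ 3·13 + 7|_13 = 46 ⇒ 45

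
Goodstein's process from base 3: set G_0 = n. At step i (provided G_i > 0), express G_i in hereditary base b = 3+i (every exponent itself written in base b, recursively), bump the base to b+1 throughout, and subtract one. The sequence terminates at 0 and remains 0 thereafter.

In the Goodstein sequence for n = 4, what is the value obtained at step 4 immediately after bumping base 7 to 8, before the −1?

base 3: 4 = 3 + 1; at 4: 4 + 1 = 5; next = 4
base 4: 4 = 4; at 5: 5 = 5; next = 4
base 5: 4 = 4; at 6: 4 = 4; next = 3
base 6: 3 = 3; at 7: 3 = 3; next = 2
base 7: 2 = 2; at 8: 2 = 2; next = 1

2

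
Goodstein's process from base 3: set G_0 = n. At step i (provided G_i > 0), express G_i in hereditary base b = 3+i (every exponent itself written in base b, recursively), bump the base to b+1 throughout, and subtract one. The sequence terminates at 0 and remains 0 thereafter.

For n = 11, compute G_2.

25

step 0: 11 = 3^2 + 2; sub 4 for 3: 4^2 + 2; = 18; G_1 = 18−1 = 17
step 1: 17 = 4^2 + 1; sub 5 for 4: 5^2 + 1; = 26; G_2 = 26−1 = 25
step 2: 25 = 5^2; sub 6 for 5: 6^2; = 36; G_3 = 36−1 = 35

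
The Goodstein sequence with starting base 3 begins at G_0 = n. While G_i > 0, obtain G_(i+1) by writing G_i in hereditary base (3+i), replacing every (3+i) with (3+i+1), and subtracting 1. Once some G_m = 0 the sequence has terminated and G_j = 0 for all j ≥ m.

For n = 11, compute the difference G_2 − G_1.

base 3: 11 = 3^2 + 2; at 4: 4^2 + 2 = 18; next = 17
base 4: 17 = 4^2 + 1; at 5: 5^2 + 1 = 26; next = 25

8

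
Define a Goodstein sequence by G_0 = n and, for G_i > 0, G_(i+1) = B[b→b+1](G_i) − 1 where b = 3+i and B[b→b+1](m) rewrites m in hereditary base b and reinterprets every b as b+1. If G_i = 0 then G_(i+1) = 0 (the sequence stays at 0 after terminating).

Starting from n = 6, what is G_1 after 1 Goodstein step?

7

(0) 6|_3 = 2·3 ↦ 2·4|_4 = 8 ⇒ 7
(1) 7|_4 = 4 + 3 ↦ 5 + 3|_5 = 8 ⇒ 7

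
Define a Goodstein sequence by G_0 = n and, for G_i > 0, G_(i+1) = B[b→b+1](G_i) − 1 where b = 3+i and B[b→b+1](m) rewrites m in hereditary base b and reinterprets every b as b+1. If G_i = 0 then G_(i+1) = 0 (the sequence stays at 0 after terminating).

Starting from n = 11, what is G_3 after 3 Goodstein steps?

35

i=0: 11 = 3^2 + 2 (b=3); 3→4: 4^2 + 2 = 18; 18−1 = 17
i=1: 17 = 4^2 + 1 (b=4); 4→5: 5^2 + 1 = 26; 26−1 = 25
i=2: 25 = 5^2 (b=5); 5→6: 6^2 = 36; 36−1 = 35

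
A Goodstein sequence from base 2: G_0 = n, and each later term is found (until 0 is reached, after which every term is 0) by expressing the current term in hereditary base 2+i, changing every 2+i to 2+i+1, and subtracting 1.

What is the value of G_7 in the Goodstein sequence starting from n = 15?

3524450280

G_0=15  [base 2] 2^(2 + 1) + 2^2 + 2 + 1  →[2↦3]→  3^(3 + 1) + 3^3 + 3 + 1 = 112  −1 ⇒ G_1=111
G_1=111  [base 3] 3^(3 + 1) + 3^3 + 3  →[3↦4]→  4^(4 + 1) + 4^4 + 4 = 1284  −1 ⇒ G_2=1283
G_2=1283  [base 4] 4^(4 + 1) + 4^4 + 3  →[4↦5]→  5^(5 + 1) + 5^5 + 3 = 18753  −1 ⇒ G_3=18752
G_3=18752  [base 5] 5^(5 + 1) + 5^5 + 2  →[5↦6]→  6^(6 + 1) + 6^6 + 2 = 326594  −1 ⇒ G_4=326593
G_4=326593  [base 6] 6^(6 + 1) + 6^6 + 1  →[6↦7]→  7^(7 + 1) + 7^7 + 1 = 6588345  −1 ⇒ G_5=6588344
G_5=6588344  [base 7] 7^(7 + 1) + 7^7  →[7↦8]→  8^(8 + 1) + 8^8 = 150994944  −1 ⇒ G_6=150994943
G_6=150994943  [base 8] 8^(8 + 1) + 7·8^7 + 7·8^6 + 7·8^5 + 7·8^4 + 7·8^3 + 7·8^2 + 7·8 + 7  →[8↦9]→  9^(9 + 1) + 7·9^7 + 7·9^6 + 7·9^5 + 7·9^4 + 7·9^3 + 7·9^2 + 7·9 + 7 = 3524450281  −1 ⇒ G_7=3524450280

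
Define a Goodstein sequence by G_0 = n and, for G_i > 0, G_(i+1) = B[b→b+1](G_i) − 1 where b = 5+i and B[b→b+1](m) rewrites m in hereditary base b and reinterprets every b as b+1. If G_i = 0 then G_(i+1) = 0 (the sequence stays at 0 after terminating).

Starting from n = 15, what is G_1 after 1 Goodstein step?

17

15 —HB5→ 3·5 —bump→ 3·6 = 18 —(−1)→ 17
17 —HB6→ 2·6 + 5 —bump→ 2·7 + 5 = 19 —(−1)→ 18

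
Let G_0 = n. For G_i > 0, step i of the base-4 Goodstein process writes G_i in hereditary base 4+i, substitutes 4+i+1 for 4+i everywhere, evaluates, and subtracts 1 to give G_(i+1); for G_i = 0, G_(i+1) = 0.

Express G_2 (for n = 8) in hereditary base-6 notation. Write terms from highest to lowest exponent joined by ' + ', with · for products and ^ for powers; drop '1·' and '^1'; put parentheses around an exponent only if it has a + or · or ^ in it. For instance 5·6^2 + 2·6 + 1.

6 + 3

i=0: 8 = 2·4 (b=4); 4→5: 2·5 = 10; 10−1 = 9
i=1: 9 = 5 + 4 (b=5); 5→6: 6 + 4 = 10; 10−1 = 9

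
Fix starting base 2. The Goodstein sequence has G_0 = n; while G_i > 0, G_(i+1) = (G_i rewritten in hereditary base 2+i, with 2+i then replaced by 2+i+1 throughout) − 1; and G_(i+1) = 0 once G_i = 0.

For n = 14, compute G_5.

5862840

[0] 14 ≡ 2^(2 + 1) + 2^2 + 2 (base 2). Lift 3: 111. −1: 110.
[1] 110 ≡ 3^(3 + 1) + 3^3 + 2 (base 3). Lift 4: 1282. −1: 1281.
[2] 1281 ≡ 4^(4 + 1) + 4^4 + 1 (base 4). Lift 5: 18751. −1: 18750.
[3] 18750 ≡ 5^(5 + 1) + 5^5 (base 5). Lift 6: 326592. −1: 326591.
[4] 326591 ≡ 6^(6 + 1) + 5·6^5 + 5·6^4 + 5·6^3 + 5·6^2 + 5·6 + 5 (base 6). Lift 7: 5862841. −1: 5862840.
[5] 5862840 ≡ 7^(7 + 1) + 5·7^5 + 5·7^4 + 5·7^3 + 5·7^2 + 5·7 + 4 (base 7). Lift 8: 134404972. −1: 134404971.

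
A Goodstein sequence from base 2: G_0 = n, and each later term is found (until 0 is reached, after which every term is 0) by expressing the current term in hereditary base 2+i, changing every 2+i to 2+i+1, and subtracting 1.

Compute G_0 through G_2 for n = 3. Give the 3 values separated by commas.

3, 3, 3

3 —HB2→ 2 + 1 —bump→ 3 + 1 = 4 —(−1)→ 3
3 —HB3→ 3 —bump→ 4 = 4 —(−1)→ 3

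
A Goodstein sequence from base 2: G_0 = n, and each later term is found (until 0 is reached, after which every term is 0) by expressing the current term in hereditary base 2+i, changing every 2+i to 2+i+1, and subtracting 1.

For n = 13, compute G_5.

G_0 = 13. HB_2(13) = 2^(2 + 1) + 2^2 + 1. Bump = 109. G_1 = 108.
G_1 = 108. HB_3(108) = 3^(3 + 1) + 3^3. Bump = 1280. G_2 = 1279.
G_2 = 1279. HB_4(1279) = 4^(4 + 1) + 3·4^3 + 3·4^2 + 3·4 + 3. Bump = 16093. G_3 = 16092.
G_3 = 16092. HB_5(16092) = 5^(5 + 1) + 3·5^3 + 3·5^2 + 3·5 + 2. Bump = 280712. G_4 = 280711.
G_4 = 280711. HB_6(280711) = 6^(6 + 1) + 3·6^3 + 3·6^2 + 3·6 + 1. Bump = 5765999. G_5 = 5765998.
G_5 = 5765998. HB_7(5765998) = 7^(7 + 1) + 3·7^3 + 3·7^2 + 3·7. Bump = 134219480. G_6 = 134219479.

5765998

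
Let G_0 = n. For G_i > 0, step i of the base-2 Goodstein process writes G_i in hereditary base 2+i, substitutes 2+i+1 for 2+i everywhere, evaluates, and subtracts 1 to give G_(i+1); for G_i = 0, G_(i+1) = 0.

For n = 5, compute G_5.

1197

step 0: 5 = 2^2 + 1; sub 3 for 2: 3^3 + 1; = 28; G_1 = 28−1 = 27
step 1: 27 = 3^3; sub 4 for 3: 4^4; = 256; G_2 = 256−1 = 255
step 2: 255 = 3·4^3 + 3·4^2 + 3·4 + 3; sub 5 for 4: 3·5^3 + 3·5^2 + 3·5 + 3; = 468; G_3 = 468−1 = 467
step 3: 467 = 3·5^3 + 3·5^2 + 3·5 + 2; sub 6 for 5: 3·6^3 + 3·6^2 + 3·6 + 2; = 776; G_4 = 776−1 = 775
step 4: 775 = 3·6^3 + 3·6^2 + 3·6 + 1; sub 7 for 6: 3·7^3 + 3·7^2 + 3·7 + 1; = 1198; G_5 = 1198−1 = 1197
step 5: 1197 = 3·7^3 + 3·7^2 + 3·7; sub 8 for 7: 3·8^3 + 3·8^2 + 3·8; = 1752; G_6 = 1752−1 = 1751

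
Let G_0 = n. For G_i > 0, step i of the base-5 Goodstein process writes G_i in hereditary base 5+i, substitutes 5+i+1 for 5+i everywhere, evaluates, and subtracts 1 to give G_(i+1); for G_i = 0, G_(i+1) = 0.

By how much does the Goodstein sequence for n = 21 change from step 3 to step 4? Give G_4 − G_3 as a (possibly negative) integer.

2

(0) 21|_5 = 4·5 + 1 ↦ 4·6 + 1|_6 = 25 ⇒ 24
(1) 24|_6 = 4·6 ↦ 4·7|_7 = 28 ⇒ 27
(2) 27|_7 = 3·7 + 6 ↦ 3·8 + 6|_8 = 30 ⇒ 29
(3) 29|_8 = 3·8 + 5 ↦ 3·9 + 5|_9 = 32 ⇒ 31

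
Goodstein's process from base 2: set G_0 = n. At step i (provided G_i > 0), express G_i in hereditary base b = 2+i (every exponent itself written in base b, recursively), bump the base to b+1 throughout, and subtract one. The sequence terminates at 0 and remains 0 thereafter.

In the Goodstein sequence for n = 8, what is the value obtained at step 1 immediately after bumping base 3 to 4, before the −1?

G_0 = 8. HB_2(8) = 2^(2 + 1). Bump = 81. G_1 = 80.
G_1 = 80. HB_3(80) = 2·3^3 + 2·3^2 + 2·3 + 2. Bump = 554. G_2 = 553.

554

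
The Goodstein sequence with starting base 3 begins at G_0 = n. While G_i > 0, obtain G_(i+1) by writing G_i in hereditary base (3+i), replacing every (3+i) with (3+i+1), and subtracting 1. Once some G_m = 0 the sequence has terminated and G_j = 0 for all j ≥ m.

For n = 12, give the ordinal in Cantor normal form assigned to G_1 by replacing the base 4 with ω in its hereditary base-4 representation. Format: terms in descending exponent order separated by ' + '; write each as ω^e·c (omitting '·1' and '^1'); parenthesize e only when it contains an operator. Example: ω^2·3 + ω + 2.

ω^2 + 3

[0] 12 ≡ 3^2 + 3 (base 3). Lift 4: 20. −1: 19.
[1] 19 ≡ 4^2 + 3 (base 4). Lift 5: 28. −1: 27.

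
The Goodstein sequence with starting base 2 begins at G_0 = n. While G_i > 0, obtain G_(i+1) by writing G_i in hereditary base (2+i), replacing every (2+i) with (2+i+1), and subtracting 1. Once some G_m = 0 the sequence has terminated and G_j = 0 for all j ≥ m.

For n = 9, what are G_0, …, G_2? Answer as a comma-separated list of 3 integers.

9, 81, 1023

G_0=9  [base 2] 2^(2 + 1) + 1  →[2↦3]→  3^(3 + 1) + 1 = 82  −1 ⇒ G_1=81
G_1=81  [base 3] 3^(3 + 1)  →[3↦4]→  4^(4 + 1) = 1024  −1 ⇒ G_2=1023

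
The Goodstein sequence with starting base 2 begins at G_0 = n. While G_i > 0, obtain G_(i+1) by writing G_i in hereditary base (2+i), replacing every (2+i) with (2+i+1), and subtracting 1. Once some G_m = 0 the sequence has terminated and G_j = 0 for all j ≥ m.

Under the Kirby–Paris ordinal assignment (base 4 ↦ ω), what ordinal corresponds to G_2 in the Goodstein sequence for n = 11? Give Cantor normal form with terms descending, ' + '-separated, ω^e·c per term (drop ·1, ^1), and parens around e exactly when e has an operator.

base 2: 11 = 2^(2 + 1) + 2 + 1; at 3: 3^(3 + 1) + 3 + 1 = 85; next = 84
base 3: 84 = 3^(3 + 1) + 3; at 4: 4^(4 + 1) + 4 = 1028; next = 1027

ω^(ω + 1) + 3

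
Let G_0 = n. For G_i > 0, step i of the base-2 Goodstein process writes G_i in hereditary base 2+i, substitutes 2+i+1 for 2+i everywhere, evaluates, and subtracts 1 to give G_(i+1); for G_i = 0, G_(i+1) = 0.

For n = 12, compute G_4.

280019

G_0=12  [base 2] 2^(2 + 1) + 2^2  →[2↦3]→  3^(3 + 1) + 3^3 = 108  −1 ⇒ G_1=107
G_1=107  [base 3] 3^(3 + 1) + 2·3^2 + 2·3 + 2  →[3↦4]→  4^(4 + 1) + 2·4^2 + 2·4 + 2 = 1066  −1 ⇒ G_2=1065
G_2=1065  [base 4] 4^(4 + 1) + 2·4^2 + 2·4 + 1  →[4↦5]→  5^(5 + 1) + 2·5^2 + 2·5 + 1 = 15686  −1 ⇒ G_3=15685
G_3=15685  [base 5] 5^(5 + 1) + 2·5^2 + 2·5  →[5↦6]→  6^(6 + 1) + 2·6^2 + 2·6 = 280020  −1 ⇒ G_4=280019
G_4=280019  [base 6] 6^(6 + 1) + 2·6^2 + 6 + 5  →[6↦7]→  7^(7 + 1) + 2·7^2 + 7 + 5 = 5764911  −1 ⇒ G_5=5764910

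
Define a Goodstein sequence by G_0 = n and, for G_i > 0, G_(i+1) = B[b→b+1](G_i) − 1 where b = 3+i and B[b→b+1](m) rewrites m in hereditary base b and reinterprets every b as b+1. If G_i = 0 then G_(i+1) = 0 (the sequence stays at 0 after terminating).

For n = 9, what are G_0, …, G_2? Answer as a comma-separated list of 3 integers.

9, 15, 17

base 3: 9 = 3^2; at 4: 4^2 = 16; next = 15
base 4: 15 = 3·4 + 3; at 5: 3·5 + 3 = 18; next = 17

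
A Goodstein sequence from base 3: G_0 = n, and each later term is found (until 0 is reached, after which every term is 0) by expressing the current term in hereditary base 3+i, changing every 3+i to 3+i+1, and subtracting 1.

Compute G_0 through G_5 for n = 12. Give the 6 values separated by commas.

12, 19, 27, 37, 49, 63

step 0: 12 = 3^2 + 3; sub 4 for 3: 4^2 + 4; = 20; G_1 = 20−1 = 19
step 1: 19 = 4^2 + 3; sub 5 for 4: 5^2 + 3; = 28; G_2 = 28−1 = 27
step 2: 27 = 5^2 + 2; sub 6 for 5: 6^2 + 2; = 38; G_3 = 38−1 = 37
step 3: 37 = 6^2 + 1; sub 7 for 6: 7^2 + 1; = 50; G_4 = 50−1 = 49
step 4: 49 = 7^2; sub 8 for 7: 8^2; = 64; G_5 = 64−1 = 63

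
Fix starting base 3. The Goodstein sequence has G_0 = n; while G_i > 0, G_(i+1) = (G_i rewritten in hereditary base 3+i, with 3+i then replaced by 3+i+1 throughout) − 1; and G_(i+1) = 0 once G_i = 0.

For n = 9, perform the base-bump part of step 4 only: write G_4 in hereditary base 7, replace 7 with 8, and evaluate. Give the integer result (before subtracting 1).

(0) 9|_3 = 3^2 ↦ 4^2|_4 = 16 ⇒ 15
(1) 15|_4 = 3·4 + 3 ↦ 3·5 + 3|_5 = 18 ⇒ 17
(2) 17|_5 = 3·5 + 2 ↦ 3·6 + 2|_6 = 20 ⇒ 19
(3) 19|_6 = 3·6 + 1 ↦ 3·7 + 1|_7 = 22 ⇒ 21
(4) 21|_7 = 3·7 ↦ 3·8|_8 = 24 ⇒ 23

24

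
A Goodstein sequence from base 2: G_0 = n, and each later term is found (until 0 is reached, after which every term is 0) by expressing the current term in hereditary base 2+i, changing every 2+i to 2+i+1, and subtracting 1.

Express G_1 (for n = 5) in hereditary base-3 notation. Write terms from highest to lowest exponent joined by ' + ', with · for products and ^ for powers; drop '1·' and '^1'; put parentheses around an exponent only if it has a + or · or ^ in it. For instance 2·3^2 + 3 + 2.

[0] 5 ≡ 2^2 + 1 (base 2). Lift 3: 28. −1: 27.
[1] 27 ≡ 3^3 (base 3). Lift 4: 256. −1: 255.

3^3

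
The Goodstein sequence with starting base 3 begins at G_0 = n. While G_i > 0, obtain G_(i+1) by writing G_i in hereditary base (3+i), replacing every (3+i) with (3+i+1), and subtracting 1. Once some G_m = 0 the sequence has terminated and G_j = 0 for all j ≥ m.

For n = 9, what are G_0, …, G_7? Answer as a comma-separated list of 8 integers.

9, 15, 17, 19, 21, 23, 24, 25

9 —HB3→ 3^2 —bump→ 4^2 = 16 —(−1)→ 15
15 —HB4→ 3·4 + 3 —bump→ 3·5 + 3 = 18 —(−1)→ 17
17 —HB5→ 3·5 + 2 —bump→ 3·6 + 2 = 20 —(−1)→ 19
19 —HB6→ 3·6 + 1 —bump→ 3·7 + 1 = 22 —(−1)→ 21
21 —HB7→ 3·7 —bump→ 3·8 = 24 —(−1)→ 23
23 —HB8→ 2·8 + 7 —bump→ 2·9 + 7 = 25 —(−1)→ 24
24 —HB9→ 2·9 + 6 —bump→ 2·10 + 6 = 26 —(−1)→ 25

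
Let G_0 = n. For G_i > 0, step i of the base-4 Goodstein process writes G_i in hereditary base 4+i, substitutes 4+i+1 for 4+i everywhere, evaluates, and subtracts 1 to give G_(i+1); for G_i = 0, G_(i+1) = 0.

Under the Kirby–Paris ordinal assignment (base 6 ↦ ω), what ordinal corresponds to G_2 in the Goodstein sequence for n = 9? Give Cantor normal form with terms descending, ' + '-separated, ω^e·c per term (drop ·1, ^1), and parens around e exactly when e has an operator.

ω + 5

i=0: 9 = 2·4 + 1 (b=4); 4→5: 2·5 + 1 = 11; 11−1 = 10
i=1: 10 = 2·5 (b=5); 5→6: 2·6 = 12; 12−1 = 11
i=2: 11 = 6 + 5 (b=6); 6→7: 7 + 5 = 12; 12−1 = 11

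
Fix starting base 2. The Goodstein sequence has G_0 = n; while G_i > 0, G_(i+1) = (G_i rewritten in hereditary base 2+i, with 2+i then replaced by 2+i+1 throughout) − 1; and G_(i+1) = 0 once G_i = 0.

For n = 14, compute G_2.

1281

G_0 = 14. HB_2(14) = 2^(2 + 1) + 2^2 + 2. Bump = 111. G_1 = 110.
G_1 = 110. HB_3(110) = 3^(3 + 1) + 3^3 + 2. Bump = 1282. G_2 = 1281.
G_2 = 1281. HB_4(1281) = 4^(4 + 1) + 4^4 + 1. Bump = 18751. G_3 = 18750.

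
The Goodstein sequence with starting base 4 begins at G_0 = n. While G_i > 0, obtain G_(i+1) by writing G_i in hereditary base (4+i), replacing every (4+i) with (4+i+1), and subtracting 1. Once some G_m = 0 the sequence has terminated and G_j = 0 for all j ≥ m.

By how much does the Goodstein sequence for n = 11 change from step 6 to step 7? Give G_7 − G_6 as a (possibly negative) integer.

i=0: 11 = 2·4 + 3 (b=4); 4→5: 2·5 + 3 = 13; 13−1 = 12
i=1: 12 = 2·5 + 2 (b=5); 5→6: 2·6 + 2 = 14; 14−1 = 13
i=2: 13 = 2·6 + 1 (b=6); 6→7: 2·7 + 1 = 15; 15−1 = 14
i=3: 14 = 2·7 (b=7); 7→8: 2·8 = 16; 16−1 = 15
i=4: 15 = 8 + 7 (b=8); 8→9: 9 + 7 = 16; 16−1 = 15
i=5: 15 = 9 + 6 (b=9); 9→10: 10 + 6 = 16; 16−1 = 15
i=6: 15 = 10 + 5 (b=10); 10→11: 11 + 5 = 16; 16−1 = 15

0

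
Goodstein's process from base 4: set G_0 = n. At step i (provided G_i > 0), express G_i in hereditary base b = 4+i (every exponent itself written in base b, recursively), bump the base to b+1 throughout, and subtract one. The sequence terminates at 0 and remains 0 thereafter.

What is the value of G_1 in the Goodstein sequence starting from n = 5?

i=0: 5 = 4 + 1 (b=4); 4→5: 5 + 1 = 6; 6−1 = 5
i=1: 5 = 5 (b=5); 5→6: 6 = 6; 6−1 = 5

5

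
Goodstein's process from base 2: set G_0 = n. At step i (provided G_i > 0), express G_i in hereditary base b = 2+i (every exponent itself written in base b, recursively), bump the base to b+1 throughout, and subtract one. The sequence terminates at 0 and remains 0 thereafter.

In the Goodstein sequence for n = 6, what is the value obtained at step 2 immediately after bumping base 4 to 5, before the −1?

3126

(0) 6|_2 = 2^2 + 2 ↦ 3^3 + 3|_3 = 30 ⇒ 29
(1) 29|_3 = 3^3 + 2 ↦ 4^4 + 2|_4 = 258 ⇒ 257
(2) 257|_4 = 4^4 + 1 ↦ 5^5 + 1|_5 = 3126 ⇒ 3125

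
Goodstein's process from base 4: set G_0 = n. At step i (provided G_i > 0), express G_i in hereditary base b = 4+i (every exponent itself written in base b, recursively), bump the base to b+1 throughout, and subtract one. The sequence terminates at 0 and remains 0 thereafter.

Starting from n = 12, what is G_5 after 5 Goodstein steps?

18

[0] 12 ≡ 3·4 (base 4). Lift 5: 15. −1: 14.
[1] 14 ≡ 2·5 + 4 (base 5). Lift 6: 16. −1: 15.
[2] 15 ≡ 2·6 + 3 (base 6). Lift 7: 17. −1: 16.
[3] 16 ≡ 2·7 + 2 (base 7). Lift 8: 18. −1: 17.
[4] 17 ≡ 2·8 + 1 (base 8). Lift 9: 19. −1: 18.
[5] 18 ≡ 2·9 (base 9). Lift 10: 20. −1: 19.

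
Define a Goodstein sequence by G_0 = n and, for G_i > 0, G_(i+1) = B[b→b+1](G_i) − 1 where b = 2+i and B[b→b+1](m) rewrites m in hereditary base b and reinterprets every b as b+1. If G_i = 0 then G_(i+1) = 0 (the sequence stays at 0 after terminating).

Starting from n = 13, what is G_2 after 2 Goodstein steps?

1279

[0] 13 ≡ 2^(2 + 1) + 2^2 + 1 (base 2). Lift 3: 109. −1: 108.
[1] 108 ≡ 3^(3 + 1) + 3^3 (base 3). Lift 4: 1280. −1: 1279.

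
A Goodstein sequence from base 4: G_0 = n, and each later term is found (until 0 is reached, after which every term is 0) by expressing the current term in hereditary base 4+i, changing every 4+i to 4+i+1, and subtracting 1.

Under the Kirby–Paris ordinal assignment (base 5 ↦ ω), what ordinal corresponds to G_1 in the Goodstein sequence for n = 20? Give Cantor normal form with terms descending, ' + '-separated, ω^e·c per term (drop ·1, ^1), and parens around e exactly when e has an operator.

ω^2 + 4

[0] 20 ≡ 4^2 + 4 (base 4). Lift 5: 30. −1: 29.
[1] 29 ≡ 5^2 + 4 (base 5). Lift 6: 40. −1: 39.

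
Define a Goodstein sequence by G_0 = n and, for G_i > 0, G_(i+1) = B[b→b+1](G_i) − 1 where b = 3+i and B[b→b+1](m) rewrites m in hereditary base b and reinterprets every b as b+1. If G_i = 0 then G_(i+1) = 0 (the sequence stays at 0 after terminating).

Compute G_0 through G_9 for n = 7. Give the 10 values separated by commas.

7, 8, 9, 9, 9, 9, 9, 9, 8, 7

i=0: 7 = 2·3 + 1 (b=3); 3→4: 2·4 + 1 = 9; 9−1 = 8
i=1: 8 = 2·4 (b=4); 4→5: 2·5 = 10; 10−1 = 9
i=2: 9 = 5 + 4 (b=5); 5→6: 6 + 4 = 10; 10−1 = 9
i=3: 9 = 6 + 3 (b=6); 6→7: 7 + 3 = 10; 10−1 = 9
i=4: 9 = 7 + 2 (b=7); 7→8: 8 + 2 = 10; 10−1 = 9
i=5: 9 = 8 + 1 (b=8); 8→9: 9 + 1 = 10; 10−1 = 9
i=6: 9 = 9 (b=9); 9→10: 10 = 10; 10−1 = 9
i=7: 9 = 9 (b=10); 10→11: 9 = 9; 9−1 = 8
i=8: 8 = 8 (b=11); 11→12: 8 = 8; 8−1 = 7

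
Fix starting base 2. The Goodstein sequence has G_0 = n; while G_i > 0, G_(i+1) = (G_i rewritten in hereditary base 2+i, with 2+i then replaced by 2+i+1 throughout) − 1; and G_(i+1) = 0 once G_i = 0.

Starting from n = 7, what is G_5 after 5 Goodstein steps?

823543

(0) 7|_2 = 2^2 + 2 + 1 ↦ 3^3 + 3 + 1|_3 = 31 ⇒ 30
(1) 30|_3 = 3^3 + 3 ↦ 4^4 + 4|_4 = 260 ⇒ 259
(2) 259|_4 = 4^4 + 3 ↦ 5^5 + 3|_5 = 3128 ⇒ 3127
(3) 3127|_5 = 5^5 + 2 ↦ 6^6 + 2|_6 = 46658 ⇒ 46657
(4) 46657|_6 = 6^6 + 1 ↦ 7^7 + 1|_7 = 823544 ⇒ 823543
(5) 823543|_7 = 7^7 ↦ 8^8|_8 = 16777216 ⇒ 16777215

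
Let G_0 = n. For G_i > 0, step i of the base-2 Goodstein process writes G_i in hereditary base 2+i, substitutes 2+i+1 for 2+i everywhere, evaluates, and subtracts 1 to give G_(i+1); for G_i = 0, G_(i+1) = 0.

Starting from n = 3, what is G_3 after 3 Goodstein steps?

2

(0) 3|_2 = 2 + 1 ↦ 3 + 1|_3 = 4 ⇒ 3
(1) 3|_3 = 3 ↦ 4|_4 = 4 ⇒ 3
(2) 3|_4 = 3 ↦ 3|_5 = 3 ⇒ 2
(3) 2|_5 = 2 ↦ 2|_6 = 2 ⇒ 1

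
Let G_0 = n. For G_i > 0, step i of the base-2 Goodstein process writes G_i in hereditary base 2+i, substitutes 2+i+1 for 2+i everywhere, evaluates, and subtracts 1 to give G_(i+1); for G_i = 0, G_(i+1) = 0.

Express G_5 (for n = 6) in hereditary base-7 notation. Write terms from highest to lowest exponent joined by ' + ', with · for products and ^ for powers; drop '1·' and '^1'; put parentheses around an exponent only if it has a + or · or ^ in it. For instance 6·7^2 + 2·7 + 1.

i=0: 6 = 2^2 + 2 (b=2); 2→3: 3^3 + 3 = 30; 30−1 = 29
i=1: 29 = 3^3 + 2 (b=3); 3→4: 4^4 + 2 = 258; 258−1 = 257
i=2: 257 = 4^4 + 1 (b=4); 4→5: 5^5 + 1 = 3126; 3126−1 = 3125
i=3: 3125 = 5^5 (b=5); 5→6: 6^6 = 46656; 46656−1 = 46655
i=4: 46655 = 5·6^5 + 5·6^4 + 5·6^3 + 5·6^2 + 5·6 + 5 (b=6); 6→7: 5·7^5 + 5·7^4 + 5·7^3 + 5·7^2 + 5·7 + 5 = 98040; 98040−1 = 98039

5·7^5 + 5·7^4 + 5·7^3 + 5·7^2 + 5·7 + 4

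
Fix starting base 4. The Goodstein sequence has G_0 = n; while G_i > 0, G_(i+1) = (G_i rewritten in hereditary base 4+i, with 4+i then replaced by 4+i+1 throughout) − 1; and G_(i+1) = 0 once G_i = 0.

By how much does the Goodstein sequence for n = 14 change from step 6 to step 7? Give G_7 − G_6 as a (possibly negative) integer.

G_0 = 14. HB_4(14) = 3·4 + 2. Bump = 17. G_1 = 16.
G_1 = 16. HB_5(16) = 3·5 + 1. Bump = 19. G_2 = 18.
G_2 = 18. HB_6(18) = 3·6. Bump = 21. G_3 = 20.
G_3 = 20. HB_7(20) = 2·7 + 6. Bump = 22. G_4 = 21.
G_4 = 21. HB_8(21) = 2·8 + 5. Bump = 23. G_5 = 22.
G_5 = 22. HB_9(22) = 2·9 + 4. Bump = 24. G_6 = 23.
G_6 = 23. HB_10(23) = 2·10 + 3. Bump = 25. G_7 = 24.

1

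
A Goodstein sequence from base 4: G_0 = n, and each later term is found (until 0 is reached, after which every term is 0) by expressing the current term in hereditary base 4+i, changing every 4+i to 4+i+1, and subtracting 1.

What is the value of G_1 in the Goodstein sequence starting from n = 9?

10

G_0=9  [base 4] 2·4 + 1  →[4↦5]→  2·5 + 1 = 11  −1 ⇒ G_1=10
G_1=10  [base 5] 2·5  →[5↦6]→  2·6 = 12  −1 ⇒ G_2=11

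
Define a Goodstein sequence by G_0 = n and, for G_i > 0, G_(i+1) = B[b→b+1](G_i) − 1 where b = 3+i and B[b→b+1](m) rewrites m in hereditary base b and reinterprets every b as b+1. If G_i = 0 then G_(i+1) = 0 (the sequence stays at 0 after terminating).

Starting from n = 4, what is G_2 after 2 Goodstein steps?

4

[0] 4 ≡ 3 + 1 (base 3). Lift 4: 5. −1: 4.
[1] 4 ≡ 4 (base 4). Lift 5: 5. −1: 4.
[2] 4 ≡ 4 (base 5). Lift 6: 4. −1: 3.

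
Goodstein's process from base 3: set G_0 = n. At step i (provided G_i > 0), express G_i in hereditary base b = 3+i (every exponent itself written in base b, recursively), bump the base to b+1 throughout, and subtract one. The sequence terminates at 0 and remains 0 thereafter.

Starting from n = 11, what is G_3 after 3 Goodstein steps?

35

11 —HB3→ 3^2 + 2 —bump→ 4^2 + 2 = 18 —(−1)→ 17
17 —HB4→ 4^2 + 1 —bump→ 5^2 + 1 = 26 —(−1)→ 25
25 —HB5→ 5^2 —bump→ 6^2 = 36 —(−1)→ 35
35 —HB6→ 5·6 + 5 —bump→ 5·7 + 5 = 40 —(−1)→ 39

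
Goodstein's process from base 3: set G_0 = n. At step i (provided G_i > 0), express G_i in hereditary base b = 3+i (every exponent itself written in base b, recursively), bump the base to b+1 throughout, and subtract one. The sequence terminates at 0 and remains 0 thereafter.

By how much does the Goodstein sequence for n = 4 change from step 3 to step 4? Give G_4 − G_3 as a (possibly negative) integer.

[0] 4 ≡ 3 + 1 (base 3). Lift 4: 5. −1: 4.
[1] 4 ≡ 4 (base 4). Lift 5: 5. −1: 4.
[2] 4 ≡ 4 (base 5). Lift 6: 4. −1: 3.
[3] 3 ≡ 3 (base 6). Lift 7: 3. −1: 2.

-1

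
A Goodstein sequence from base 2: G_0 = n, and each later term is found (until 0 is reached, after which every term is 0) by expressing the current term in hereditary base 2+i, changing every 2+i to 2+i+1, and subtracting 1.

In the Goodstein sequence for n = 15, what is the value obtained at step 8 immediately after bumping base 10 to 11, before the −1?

G_0 = 15. HB_2(15) = 2^(2 + 1) + 2^2 + 2 + 1. Bump = 112. G_1 = 111.
G_1 = 111. HB_3(111) = 3^(3 + 1) + 3^3 + 3. Bump = 1284. G_2 = 1283.
G_2 = 1283. HB_4(1283) = 4^(4 + 1) + 4^4 + 3. Bump = 18753. G_3 = 18752.
G_3 = 18752. HB_5(18752) = 5^(5 + 1) + 5^5 + 2. Bump = 326594. G_4 = 326593.
G_4 = 326593. HB_6(326593) = 6^(6 + 1) + 6^6 + 1. Bump = 6588345. G_5 = 6588344.
G_5 = 6588344. HB_7(6588344) = 7^(7 + 1) + 7^7. Bump = 150994944. G_6 = 150994943.
G_6 = 150994943. HB_8(150994943) = 8^(8 + 1) + 7·8^7 + 7·8^6 + 7·8^5 + 7·8^4 + 7·8^3 + 7·8^2 + 7·8 + 7. Bump = 3524450281. G_7 = 3524450280.
G_7 = 3524450280. HB_9(3524450280) = 9^(9 + 1) + 7·9^7 + 7·9^6 + 7·9^5 + 7·9^4 + 7·9^3 + 7·9^2 + 7·9 + 6. Bump = 100077777776. G_8 = 100077777775.
G_8 = 100077777775. HB_10(100077777775) = 10^(10 + 1) + 7·10^7 + 7·10^6 + 7·10^5 + 7·10^4 + 7·10^3 + 7·10^2 + 7·10 + 5. Bump = 3138578427935. G_9 = 3138578427934.

3138578427935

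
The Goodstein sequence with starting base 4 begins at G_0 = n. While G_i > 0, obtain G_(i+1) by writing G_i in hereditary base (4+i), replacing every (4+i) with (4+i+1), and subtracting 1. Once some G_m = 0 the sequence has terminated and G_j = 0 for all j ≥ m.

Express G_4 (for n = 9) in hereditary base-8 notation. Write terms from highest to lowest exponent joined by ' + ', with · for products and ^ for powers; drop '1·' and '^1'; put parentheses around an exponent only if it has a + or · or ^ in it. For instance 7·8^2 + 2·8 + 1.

G_0 = 9. HB_4(9) = 2·4 + 1. Bump = 11. G_1 = 10.
G_1 = 10. HB_5(10) = 2·5. Bump = 12. G_2 = 11.
G_2 = 11. HB_6(11) = 6 + 5. Bump = 12. G_3 = 11.
G_3 = 11. HB_7(11) = 7 + 4. Bump = 12. G_4 = 11.
G_4 = 11. HB_8(11) = 8 + 3. Bump = 12. G_5 = 11.

8 + 3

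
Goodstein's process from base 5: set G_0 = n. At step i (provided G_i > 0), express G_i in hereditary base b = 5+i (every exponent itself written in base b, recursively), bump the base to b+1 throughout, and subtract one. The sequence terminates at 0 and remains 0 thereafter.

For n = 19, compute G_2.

[0] 19 ≡ 3·5 + 4 (base 5). Lift 6: 22. −1: 21.
[1] 21 ≡ 3·6 + 3 (base 6). Lift 7: 24. −1: 23.

23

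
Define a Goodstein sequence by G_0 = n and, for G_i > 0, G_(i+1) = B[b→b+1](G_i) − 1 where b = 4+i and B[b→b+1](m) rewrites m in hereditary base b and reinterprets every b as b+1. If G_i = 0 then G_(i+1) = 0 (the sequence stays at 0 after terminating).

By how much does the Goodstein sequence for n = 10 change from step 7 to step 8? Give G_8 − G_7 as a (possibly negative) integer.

G_0 = 10. HB_4(10) = 2·4 + 2. Bump = 12. G_1 = 11.
G_1 = 11. HB_5(11) = 2·5 + 1. Bump = 13. G_2 = 12.
G_2 = 12. HB_6(12) = 2·6. Bump = 14. G_3 = 13.
G_3 = 13. HB_7(13) = 7 + 6. Bump = 14. G_4 = 13.
G_4 = 13. HB_8(13) = 8 + 5. Bump = 14. G_5 = 13.
G_5 = 13. HB_9(13) = 9 + 4. Bump = 14. G_6 = 13.
G_6 = 13. HB_10(13) = 10 + 3. Bump = 14. G_7 = 13.
G_7 = 13. HB_11(13) = 11 + 2. Bump = 14. G_8 = 13.

0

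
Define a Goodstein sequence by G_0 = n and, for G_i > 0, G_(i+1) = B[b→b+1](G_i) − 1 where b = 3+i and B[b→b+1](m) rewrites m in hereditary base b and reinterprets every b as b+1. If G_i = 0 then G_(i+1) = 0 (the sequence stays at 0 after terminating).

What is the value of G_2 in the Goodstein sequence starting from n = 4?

4

base 3: 4 = 3 + 1; at 4: 4 + 1 = 5; next = 4
base 4: 4 = 4; at 5: 5 = 5; next = 4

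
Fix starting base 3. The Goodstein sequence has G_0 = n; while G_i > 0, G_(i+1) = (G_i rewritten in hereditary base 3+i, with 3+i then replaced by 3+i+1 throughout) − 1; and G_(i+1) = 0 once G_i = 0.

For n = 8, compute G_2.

i=0: 8 = 2·3 + 2 (b=3); 3→4: 2·4 + 2 = 10; 10−1 = 9
i=1: 9 = 2·4 + 1 (b=4); 4→5: 2·5 + 1 = 11; 11−1 = 10
i=2: 10 = 2·5 (b=5); 5→6: 2·6 = 12; 12−1 = 11

10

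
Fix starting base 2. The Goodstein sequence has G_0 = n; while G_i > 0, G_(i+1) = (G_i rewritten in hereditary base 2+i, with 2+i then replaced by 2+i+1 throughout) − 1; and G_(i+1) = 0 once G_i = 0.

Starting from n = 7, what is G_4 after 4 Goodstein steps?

7 —HB2→ 2^2 + 2 + 1 —bump→ 3^3 + 3 + 1 = 31 —(−1)→ 30
30 —HB3→ 3^3 + 3 —bump→ 4^4 + 4 = 260 —(−1)→ 259
259 —HB4→ 4^4 + 3 —bump→ 5^5 + 3 = 3128 —(−1)→ 3127
3127 —HB5→ 5^5 + 2 —bump→ 6^6 + 2 = 46658 —(−1)→ 46657
46657 —HB6→ 6^6 + 1 —bump→ 7^7 + 1 = 823544 —(−1)→ 823543

46657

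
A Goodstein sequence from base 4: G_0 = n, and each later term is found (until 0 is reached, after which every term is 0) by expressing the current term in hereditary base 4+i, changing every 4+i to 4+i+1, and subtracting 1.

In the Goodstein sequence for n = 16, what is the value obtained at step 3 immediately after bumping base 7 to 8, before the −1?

(0) 16|_4 = 4^2 ↦ 5^2|_5 = 25 ⇒ 24
(1) 24|_5 = 4·5 + 4 ↦ 4·6 + 4|_6 = 28 ⇒ 27
(2) 27|_6 = 4·6 + 3 ↦ 4·7 + 3|_7 = 31 ⇒ 30
(3) 30|_7 = 4·7 + 2 ↦ 4·8 + 2|_8 = 34 ⇒ 33

34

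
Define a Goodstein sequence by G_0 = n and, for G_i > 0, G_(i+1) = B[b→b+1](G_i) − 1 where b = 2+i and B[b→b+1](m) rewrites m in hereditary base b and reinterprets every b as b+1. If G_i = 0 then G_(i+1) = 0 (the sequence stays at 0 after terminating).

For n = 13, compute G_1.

G_0=13  [base 2] 2^(2 + 1) + 2^2 + 1  →[2↦3]→  3^(3 + 1) + 3^3 + 1 = 109  −1 ⇒ G_1=108
G_1=108  [base 3] 3^(3 + 1) + 3^3  →[3↦4]→  4^(4 + 1) + 4^4 = 1280  −1 ⇒ G_2=1279

108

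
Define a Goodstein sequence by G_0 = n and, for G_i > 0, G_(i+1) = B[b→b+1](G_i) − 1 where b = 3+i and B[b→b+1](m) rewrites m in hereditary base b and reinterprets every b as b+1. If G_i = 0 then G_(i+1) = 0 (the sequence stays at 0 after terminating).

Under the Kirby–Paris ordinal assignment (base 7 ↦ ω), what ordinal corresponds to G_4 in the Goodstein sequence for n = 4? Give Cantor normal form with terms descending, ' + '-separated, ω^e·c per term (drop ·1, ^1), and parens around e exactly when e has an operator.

2

G_0 = 4. HB_3(4) = 3 + 1. Bump = 5. G_1 = 4.
G_1 = 4. HB_4(4) = 4. Bump = 5. G_2 = 4.
G_2 = 4. HB_5(4) = 4. Bump = 4. G_3 = 3.
G_3 = 3. HB_6(3) = 3. Bump = 3. G_4 = 2.
G_4 = 2. HB_7(2) = 2. Bump = 2. G_5 = 1.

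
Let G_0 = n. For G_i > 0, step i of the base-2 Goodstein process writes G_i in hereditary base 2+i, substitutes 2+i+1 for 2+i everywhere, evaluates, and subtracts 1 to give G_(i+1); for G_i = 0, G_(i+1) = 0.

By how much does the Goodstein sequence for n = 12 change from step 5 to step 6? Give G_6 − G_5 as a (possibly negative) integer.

128452957

base 2: 12 = 2^(2 + 1) + 2^2; at 3: 3^(3 + 1) + 3^3 = 108; next = 107
base 3: 107 = 3^(3 + 1) + 2·3^2 + 2·3 + 2; at 4: 4^(4 + 1) + 2·4^2 + 2·4 + 2 = 1066; next = 1065
base 4: 1065 = 4^(4 + 1) + 2·4^2 + 2·4 + 1; at 5: 5^(5 + 1) + 2·5^2 + 2·5 + 1 = 15686; next = 15685
base 5: 15685 = 5^(5 + 1) + 2·5^2 + 2·5; at 6: 6^(6 + 1) + 2·6^2 + 2·6 = 280020; next = 280019
base 6: 280019 = 6^(6 + 1) + 2·6^2 + 6 + 5; at 7: 7^(7 + 1) + 2·7^2 + 7 + 5 = 5764911; next = 5764910
base 7: 5764910 = 7^(7 + 1) + 2·7^2 + 7 + 4; at 8: 8^(8 + 1) + 2·8^2 + 8 + 4 = 134217868; next = 134217867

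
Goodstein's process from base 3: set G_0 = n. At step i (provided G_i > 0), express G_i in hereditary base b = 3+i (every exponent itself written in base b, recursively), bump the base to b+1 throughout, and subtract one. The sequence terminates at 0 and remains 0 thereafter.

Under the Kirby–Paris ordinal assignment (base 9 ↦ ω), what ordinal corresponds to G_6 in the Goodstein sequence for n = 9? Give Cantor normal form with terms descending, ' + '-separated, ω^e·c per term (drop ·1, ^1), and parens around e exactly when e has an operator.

ω·2 + 6

G_0=9  [base 3] 3^2  →[3↦4]→  4^2 = 16  −1 ⇒ G_1=15
G_1=15  [base 4] 3·4 + 3  →[4↦5]→  3·5 + 3 = 18  −1 ⇒ G_2=17
G_2=17  [base 5] 3·5 + 2  →[5↦6]→  3·6 + 2 = 20  −1 ⇒ G_3=19
G_3=19  [base 6] 3·6 + 1  →[6↦7]→  3·7 + 1 = 22  −1 ⇒ G_4=21
G_4=21  [base 7] 3·7  →[7↦8]→  3·8 = 24  −1 ⇒ G_5=23
G_5=23  [base 8] 2·8 + 7  →[8↦9]→  2·9 + 7 = 25  −1 ⇒ G_6=24
G_6=24  [base 9] 2·9 + 6  →[9↦10]→  2·10 + 6 = 26  −1 ⇒ G_7=25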